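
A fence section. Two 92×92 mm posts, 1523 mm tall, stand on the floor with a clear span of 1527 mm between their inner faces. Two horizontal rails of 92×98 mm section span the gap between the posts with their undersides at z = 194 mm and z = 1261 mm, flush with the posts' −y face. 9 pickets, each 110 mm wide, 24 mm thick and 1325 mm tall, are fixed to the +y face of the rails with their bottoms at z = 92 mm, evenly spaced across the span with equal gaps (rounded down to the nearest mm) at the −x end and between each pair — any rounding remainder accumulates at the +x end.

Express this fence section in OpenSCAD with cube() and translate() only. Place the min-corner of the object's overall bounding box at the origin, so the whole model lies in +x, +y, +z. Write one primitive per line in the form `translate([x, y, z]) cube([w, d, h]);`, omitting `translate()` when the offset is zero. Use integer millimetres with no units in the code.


cube([92, 92, 1523]);
translate([1619, 0, 0]) cube([92, 92, 1523]);
translate([92, 0, 194]) cube([1527, 92, 98]);
translate([92, 0, 1261]) cube([1527, 92, 98]);
translate([145, 92, 92]) cube([110, 24, 1325]);
translate([308, 92, 92]) cube([110, 24, 1325]);
translate([471, 92, 92]) cube([110, 24, 1325]);
translate([634, 92, 92]) cube([110, 24, 1325]);
translate([797, 92, 92]) cube([110, 24, 1325]);
translate([960, 92, 92]) cube([110, 24, 1325]);
translate([1123, 92, 92]) cube([110, 24, 1325]);
translate([1286, 92, 92]) cube([110, 24, 1325]);
translate([1449, 92, 92]) cube([110, 24, 1325]);


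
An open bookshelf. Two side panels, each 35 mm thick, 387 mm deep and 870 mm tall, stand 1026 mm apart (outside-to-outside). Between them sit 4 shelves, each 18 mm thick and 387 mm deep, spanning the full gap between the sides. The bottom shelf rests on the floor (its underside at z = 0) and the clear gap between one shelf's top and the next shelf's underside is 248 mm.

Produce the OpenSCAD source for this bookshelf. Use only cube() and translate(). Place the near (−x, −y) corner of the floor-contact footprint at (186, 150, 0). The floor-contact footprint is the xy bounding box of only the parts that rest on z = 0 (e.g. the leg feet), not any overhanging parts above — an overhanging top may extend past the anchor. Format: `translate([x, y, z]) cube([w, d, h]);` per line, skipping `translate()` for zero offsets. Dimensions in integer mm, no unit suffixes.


translate([186, 150, 0]) cube([35, 387, 870]);
translate([1177, 150, 0]) cube([35, 387, 870]);
translate([221, 150, 0]) cube([956, 387, 18]);
translate([221, 150, 266]) cube([956, 387, 18]);
translate([221, 150, 532]) cube([956, 387, 18]);
translate([221, 150, 798]) cube([956, 387, 18]);


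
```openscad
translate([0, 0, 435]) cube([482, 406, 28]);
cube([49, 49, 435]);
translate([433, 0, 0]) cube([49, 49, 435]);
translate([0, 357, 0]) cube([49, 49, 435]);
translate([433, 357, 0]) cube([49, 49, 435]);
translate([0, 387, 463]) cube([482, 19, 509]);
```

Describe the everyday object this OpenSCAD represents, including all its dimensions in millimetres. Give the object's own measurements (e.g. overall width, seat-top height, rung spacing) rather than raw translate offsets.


A chair. The seat is a 482×406×28 mm slab with its top at z = 463 mm, on four 49×49 mm corner legs (flush with the seat edges, standing on z = 0). A flat backrest 19 mm thick, 509 mm tall, spans the full seat width and rises from the seat top along its +y edge, rear face flush with the rear of the seat.


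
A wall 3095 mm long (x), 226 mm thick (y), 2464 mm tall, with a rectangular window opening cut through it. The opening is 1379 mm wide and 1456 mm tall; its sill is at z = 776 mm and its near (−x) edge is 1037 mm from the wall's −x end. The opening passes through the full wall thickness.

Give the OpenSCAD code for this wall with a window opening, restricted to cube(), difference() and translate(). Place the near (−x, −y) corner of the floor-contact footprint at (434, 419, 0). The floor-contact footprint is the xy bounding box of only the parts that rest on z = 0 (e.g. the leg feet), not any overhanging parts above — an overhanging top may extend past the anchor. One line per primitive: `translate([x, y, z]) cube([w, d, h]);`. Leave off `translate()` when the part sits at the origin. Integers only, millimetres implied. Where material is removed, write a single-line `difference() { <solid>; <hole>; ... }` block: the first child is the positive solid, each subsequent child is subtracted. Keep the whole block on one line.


difference() { translate([434, 419, 0]) cube([3095, 226, 2464]); translate([1471, 419, 776]) cube([1379, 226, 1456]); }


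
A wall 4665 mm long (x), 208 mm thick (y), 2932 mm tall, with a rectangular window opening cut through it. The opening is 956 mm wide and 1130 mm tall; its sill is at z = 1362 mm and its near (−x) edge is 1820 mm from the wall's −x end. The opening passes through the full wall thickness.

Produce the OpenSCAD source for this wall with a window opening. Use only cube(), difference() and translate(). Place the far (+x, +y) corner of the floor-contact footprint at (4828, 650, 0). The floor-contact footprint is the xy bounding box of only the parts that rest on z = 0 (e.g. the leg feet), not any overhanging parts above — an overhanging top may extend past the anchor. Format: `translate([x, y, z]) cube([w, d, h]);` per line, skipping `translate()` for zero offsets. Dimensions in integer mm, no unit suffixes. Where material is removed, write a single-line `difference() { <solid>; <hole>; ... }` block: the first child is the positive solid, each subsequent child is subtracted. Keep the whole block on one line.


difference() { translate([163, 442, 0]) cube([4665, 208, 2932]); translate([1983, 442, 1362]) cube([956, 208, 1130]); }


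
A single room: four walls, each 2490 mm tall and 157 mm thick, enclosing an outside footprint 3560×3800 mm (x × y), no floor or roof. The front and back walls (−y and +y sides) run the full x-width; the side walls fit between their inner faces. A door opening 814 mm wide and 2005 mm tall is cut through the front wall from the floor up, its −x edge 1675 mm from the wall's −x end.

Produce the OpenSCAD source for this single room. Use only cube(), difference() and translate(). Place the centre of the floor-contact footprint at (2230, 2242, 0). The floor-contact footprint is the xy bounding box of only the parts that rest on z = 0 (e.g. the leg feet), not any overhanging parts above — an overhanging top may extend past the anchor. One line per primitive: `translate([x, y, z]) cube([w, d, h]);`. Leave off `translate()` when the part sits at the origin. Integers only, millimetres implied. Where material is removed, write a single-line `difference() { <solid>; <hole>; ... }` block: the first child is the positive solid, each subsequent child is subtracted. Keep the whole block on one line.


difference() { translate([450, 342, 0]) cube([3560, 157, 2490]); translate([2125, 342, 0]) cube([814, 157, 2005]); }
translate([450, 3985, 0]) cube([3560, 157, 2490]);
translate([450, 499, 0]) cube([157, 3486, 2490]);
translate([3853, 499, 0]) cube([157, 3486, 2490]);


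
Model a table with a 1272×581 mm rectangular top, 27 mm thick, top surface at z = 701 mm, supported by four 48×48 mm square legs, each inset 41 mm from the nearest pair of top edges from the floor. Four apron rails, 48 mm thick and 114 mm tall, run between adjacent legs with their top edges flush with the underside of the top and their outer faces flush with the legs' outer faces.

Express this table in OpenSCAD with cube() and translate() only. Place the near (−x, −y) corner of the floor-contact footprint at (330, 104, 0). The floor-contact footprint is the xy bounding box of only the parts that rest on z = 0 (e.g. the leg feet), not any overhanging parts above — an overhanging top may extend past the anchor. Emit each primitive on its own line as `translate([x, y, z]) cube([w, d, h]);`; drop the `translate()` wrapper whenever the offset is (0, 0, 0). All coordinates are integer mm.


// leg_h = 701 - 27 = 674
// apron z = 674 - 114 = 560
translate([289, 63, 674]) cube([1272, 581, 27]);
translate([330, 104, 0]) cube([48, 48, 674]);
translate([1472, 104, 0]) cube([48, 48, 674]);
translate([330, 555, 0]) cube([48, 48, 674]);
translate([1472, 555, 0]) cube([48, 48, 674]);
translate([378, 104, 560]) cube([1094, 48, 114]);
translate([378, 555, 560]) cube([1094, 48, 114]);
translate([330, 152, 560]) cube([48, 403, 114]);
translate([1472, 152, 560]) cube([48, 403, 114]);


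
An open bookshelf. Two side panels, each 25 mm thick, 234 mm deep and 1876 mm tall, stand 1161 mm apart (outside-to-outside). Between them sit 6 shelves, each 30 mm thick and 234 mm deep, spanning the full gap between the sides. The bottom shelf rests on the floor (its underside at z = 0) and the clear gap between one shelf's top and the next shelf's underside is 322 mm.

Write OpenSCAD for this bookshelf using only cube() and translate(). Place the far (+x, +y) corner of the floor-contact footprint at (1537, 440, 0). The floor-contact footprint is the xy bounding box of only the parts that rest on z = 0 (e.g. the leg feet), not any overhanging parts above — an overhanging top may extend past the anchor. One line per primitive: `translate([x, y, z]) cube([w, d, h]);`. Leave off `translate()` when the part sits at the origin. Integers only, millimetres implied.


translate([376, 206, 0]) cube([25, 234, 1876]);
translate([1512, 206, 0]) cube([25, 234, 1876]);
translate([401, 206, 0]) cube([1111, 234, 30]);
translate([401, 206, 352]) cube([1111, 234, 30]);
translate([401, 206, 704]) cube([1111, 234, 30]);
translate([401, 206, 1056]) cube([1111, 234, 30]);
translate([401, 206, 1408]) cube([1111, 234, 30]);
translate([401, 206, 1760]) cube([1111, 234, 30]);


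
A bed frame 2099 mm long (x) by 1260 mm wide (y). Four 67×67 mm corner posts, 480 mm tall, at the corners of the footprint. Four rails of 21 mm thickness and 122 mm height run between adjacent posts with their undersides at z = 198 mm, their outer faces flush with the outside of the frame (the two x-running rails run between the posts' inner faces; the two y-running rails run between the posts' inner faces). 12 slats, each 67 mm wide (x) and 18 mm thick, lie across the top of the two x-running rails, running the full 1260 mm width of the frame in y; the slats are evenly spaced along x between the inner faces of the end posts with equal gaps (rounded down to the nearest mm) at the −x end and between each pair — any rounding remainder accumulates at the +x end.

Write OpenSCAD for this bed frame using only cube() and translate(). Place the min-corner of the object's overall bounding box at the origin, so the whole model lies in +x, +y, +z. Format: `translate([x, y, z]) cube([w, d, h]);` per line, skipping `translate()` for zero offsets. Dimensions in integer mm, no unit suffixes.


// slat z = rail_z + rail_h = 198 + 122 = 320
// slat gap = ⌊(1965 − 12·67) / 13⌋ = 89
cube([67, 67, 480]);
translate([0, 1193, 0]) cube([67, 67, 480]);
translate([2032, 0, 0]) cube([67, 67, 480]);
translate([2032, 1193, 0]) cube([67, 67, 480]);
translate([67, 0, 198]) cube([1965, 21, 122]);
translate([67, 1239, 198]) cube([1965, 21, 122]);
translate([0, 67, 198]) cube([21, 1126, 122]);
translate([2078, 67, 198]) cube([21, 1126, 122]);
translate([156, 0, 320]) cube([67, 1260, 18]);
translate([312, 0, 320]) cube([67, 1260, 18]);
translate([468, 0, 320]) cube([67, 1260, 18]);
translate([624, 0, 320]) cube([67, 1260, 18]);
translate([780, 0, 320]) cube([67, 1260, 18]);
translate([936, 0, 320]) cube([67, 1260, 18]);
translate([1092, 0, 320]) cube([67, 1260, 18]);
translate([1248, 0, 320]) cube([67, 1260, 18]);
translate([1404, 0, 320]) cube([67, 1260, 18]);
translate([1560, 0, 320]) cube([67, 1260, 18]);
translate([1716, 0, 320]) cube([67, 1260, 18]);
translate([1872, 0, 320]) cube([67, 1260, 18]);


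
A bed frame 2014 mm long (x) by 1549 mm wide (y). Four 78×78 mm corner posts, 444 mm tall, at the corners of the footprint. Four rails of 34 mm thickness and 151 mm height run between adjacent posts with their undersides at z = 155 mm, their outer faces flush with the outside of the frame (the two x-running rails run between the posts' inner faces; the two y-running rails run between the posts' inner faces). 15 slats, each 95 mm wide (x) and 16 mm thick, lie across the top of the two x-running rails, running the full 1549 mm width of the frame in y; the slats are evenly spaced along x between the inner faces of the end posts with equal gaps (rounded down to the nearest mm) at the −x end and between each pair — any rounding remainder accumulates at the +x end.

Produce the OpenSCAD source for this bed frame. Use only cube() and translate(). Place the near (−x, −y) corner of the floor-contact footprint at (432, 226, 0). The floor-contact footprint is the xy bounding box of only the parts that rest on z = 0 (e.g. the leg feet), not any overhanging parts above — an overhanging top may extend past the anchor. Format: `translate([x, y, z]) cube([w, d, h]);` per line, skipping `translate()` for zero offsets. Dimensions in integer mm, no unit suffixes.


translate([432, 226, 0]) cube([78, 78, 444]);
translate([432, 1697, 0]) cube([78, 78, 444]);
translate([2368, 226, 0]) cube([78, 78, 444]);
translate([2368, 1697, 0]) cube([78, 78, 444]);
translate([510, 226, 155]) cube([1858, 34, 151]);
translate([510, 1741, 155]) cube([1858, 34, 151]);
translate([432, 304, 155]) cube([34, 1393, 151]);
translate([2412, 304, 155]) cube([34, 1393, 151]);
translate([537, 226, 306]) cube([95, 1549, 16]);
translate([659, 226, 306]) cube([95, 1549, 16]);
translate([781, 226, 306]) cube([95, 1549, 16]);
translate([903, 226, 306]) cube([95, 1549, 16]);
translate([1025, 226, 306]) cube([95, 1549, 16]);
translate([1147, 226, 306]) cube([95, 1549, 16]);
translate([1269, 226, 306]) cube([95, 1549, 16]);
translate([1391, 226, 306]) cube([95, 1549, 16]);
translate([1513, 226, 306]) cube([95, 1549, 16]);
translate([1635, 226, 306]) cube([95, 1549, 16]);
translate([1757, 226, 306]) cube([95, 1549, 16]);
translate([1879, 226, 306]) cube([95, 1549, 16]);
translate([2001, 226, 306]) cube([95, 1549, 16]);
translate([2123, 226, 306]) cube([95, 1549, 16]);
translate([2245, 226, 306]) cube([95, 1549, 16]);


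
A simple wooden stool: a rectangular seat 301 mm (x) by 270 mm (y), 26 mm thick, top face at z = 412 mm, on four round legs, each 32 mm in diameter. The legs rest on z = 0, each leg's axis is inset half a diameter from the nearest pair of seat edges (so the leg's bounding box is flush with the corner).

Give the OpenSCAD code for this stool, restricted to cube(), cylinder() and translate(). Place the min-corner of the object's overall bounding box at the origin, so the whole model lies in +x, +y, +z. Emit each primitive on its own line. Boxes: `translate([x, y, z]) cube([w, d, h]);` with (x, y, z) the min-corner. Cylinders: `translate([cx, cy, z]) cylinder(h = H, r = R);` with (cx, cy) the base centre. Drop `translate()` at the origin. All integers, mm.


translate([0, 0, 386]) cube([301, 270, 26]);
translate([16, 16, 0]) cylinder(h = 386, r = 16);
translate([285, 16, 0]) cylinder(h = 386, r = 16);
translate([16, 254, 0]) cylinder(h = 386, r = 16);
translate([285, 254, 0]) cylinder(h = 386, r = 16);


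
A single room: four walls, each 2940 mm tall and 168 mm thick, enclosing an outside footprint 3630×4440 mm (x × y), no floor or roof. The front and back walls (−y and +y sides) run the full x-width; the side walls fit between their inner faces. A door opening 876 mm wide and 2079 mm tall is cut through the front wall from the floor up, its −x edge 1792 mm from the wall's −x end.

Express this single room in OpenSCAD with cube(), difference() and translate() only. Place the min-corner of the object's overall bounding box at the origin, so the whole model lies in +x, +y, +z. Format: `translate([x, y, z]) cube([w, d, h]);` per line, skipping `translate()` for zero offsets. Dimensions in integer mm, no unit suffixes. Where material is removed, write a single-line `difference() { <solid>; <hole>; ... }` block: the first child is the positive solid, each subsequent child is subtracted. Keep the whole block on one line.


difference() { cube([3630, 168, 2940]); translate([1792, 0, 0]) cube([876, 168, 2079]); }
translate([0, 4272, 0]) cube([3630, 168, 2940]);
translate([0, 168, 0]) cube([168, 4104, 2940]);
translate([3462, 168, 0]) cube([168, 4104, 2940]);


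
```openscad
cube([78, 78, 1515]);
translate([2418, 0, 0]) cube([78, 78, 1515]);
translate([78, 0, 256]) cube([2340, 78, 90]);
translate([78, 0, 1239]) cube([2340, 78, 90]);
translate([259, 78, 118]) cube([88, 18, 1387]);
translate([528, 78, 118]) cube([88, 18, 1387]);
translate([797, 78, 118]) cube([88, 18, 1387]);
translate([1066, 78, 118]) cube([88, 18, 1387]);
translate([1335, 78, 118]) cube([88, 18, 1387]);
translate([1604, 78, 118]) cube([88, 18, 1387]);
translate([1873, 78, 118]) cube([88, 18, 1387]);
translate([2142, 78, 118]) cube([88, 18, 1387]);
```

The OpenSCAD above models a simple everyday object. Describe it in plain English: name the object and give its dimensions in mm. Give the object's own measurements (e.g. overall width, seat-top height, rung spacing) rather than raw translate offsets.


A fence section. Two 78×78 mm posts, 1515 mm tall, stand on the floor with a clear span of 2340 mm between their inner faces. Two horizontal rails of 78×90 mm section span the gap between the posts with their undersides at z = 256 mm and z = 1239 mm, flush with the posts' −y face. 8 pickets, each 88 mm wide, 18 mm thick and 1387 mm tall, are fixed to the +y face of the rails with their bottoms at z = 118 mm, spaced across the span with a 181 mm gap after the −x post and between neighbouring pickets, with 188 mm left before the +x post.


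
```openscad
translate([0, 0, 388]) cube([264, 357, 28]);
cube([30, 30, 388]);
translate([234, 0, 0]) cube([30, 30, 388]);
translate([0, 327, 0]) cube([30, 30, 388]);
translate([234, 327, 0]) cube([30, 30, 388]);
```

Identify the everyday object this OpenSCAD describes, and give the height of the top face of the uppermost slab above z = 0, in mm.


A stool. The seat height is 416 mm.

A 264×357×28 slab at z = 388 on four corner posts — a stool. The seat top is 388 + 28 = 416 mm.


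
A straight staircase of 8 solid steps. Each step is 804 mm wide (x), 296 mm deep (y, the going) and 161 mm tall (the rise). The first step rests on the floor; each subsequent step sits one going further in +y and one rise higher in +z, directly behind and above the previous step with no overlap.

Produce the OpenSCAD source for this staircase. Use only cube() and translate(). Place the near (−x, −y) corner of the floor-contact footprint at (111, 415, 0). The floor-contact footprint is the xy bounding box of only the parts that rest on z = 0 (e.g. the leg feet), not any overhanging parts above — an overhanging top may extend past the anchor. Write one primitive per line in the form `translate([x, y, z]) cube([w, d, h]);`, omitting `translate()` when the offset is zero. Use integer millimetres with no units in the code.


translate([111, 415, 0]) cube([804, 296, 161]);
translate([111, 711, 161]) cube([804, 296, 161]);
translate([111, 1007, 322]) cube([804, 296, 161]);
translate([111, 1303, 483]) cube([804, 296, 161]);
translate([111, 1599, 644]) cube([804, 296, 161]);
translate([111, 1895, 805]) cube([804, 296, 161]);
translate([111, 2191, 966]) cube([804, 296, 161]);
translate([111, 2487, 1127]) cube([804, 296, 161]);


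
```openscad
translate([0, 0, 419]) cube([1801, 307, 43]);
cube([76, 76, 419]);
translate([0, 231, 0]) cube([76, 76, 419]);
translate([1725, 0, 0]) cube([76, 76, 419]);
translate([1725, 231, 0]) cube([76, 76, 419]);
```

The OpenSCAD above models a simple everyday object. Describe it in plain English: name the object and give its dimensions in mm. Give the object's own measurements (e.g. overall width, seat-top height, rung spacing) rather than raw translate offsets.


A long wooden bench with a 1801 mm (x) × 307 mm (y) seat, 43 mm thick, its top surface 462 mm above the floor. Four 76 mm square legs at the seat corners, flush with the edges, run from z = 0 to the seat underside.


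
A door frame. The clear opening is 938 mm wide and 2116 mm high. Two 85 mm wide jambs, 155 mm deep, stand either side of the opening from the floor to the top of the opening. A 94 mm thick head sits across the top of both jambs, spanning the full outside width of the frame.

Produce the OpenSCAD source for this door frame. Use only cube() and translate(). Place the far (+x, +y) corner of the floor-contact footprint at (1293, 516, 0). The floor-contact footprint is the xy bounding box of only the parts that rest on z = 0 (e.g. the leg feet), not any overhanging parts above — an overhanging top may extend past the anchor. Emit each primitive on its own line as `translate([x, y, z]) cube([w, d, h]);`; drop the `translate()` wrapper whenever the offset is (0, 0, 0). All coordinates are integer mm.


translate([185, 361, 0]) cube([85, 155, 2116]);
translate([1208, 361, 0]) cube([85, 155, 2116]);
translate([185, 361, 2116]) cube([1108, 155, 94]);


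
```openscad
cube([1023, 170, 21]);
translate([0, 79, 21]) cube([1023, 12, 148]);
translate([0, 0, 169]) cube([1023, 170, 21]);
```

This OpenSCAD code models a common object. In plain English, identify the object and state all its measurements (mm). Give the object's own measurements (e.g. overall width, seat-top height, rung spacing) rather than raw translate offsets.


An I-beam lying along x, 1023 mm long. Overall section height 190 mm. Two flanges 170 mm wide (y) and 21 mm thick, one on the floor and one at the top; a web 12 mm thick runs between them, centred on the flange width.


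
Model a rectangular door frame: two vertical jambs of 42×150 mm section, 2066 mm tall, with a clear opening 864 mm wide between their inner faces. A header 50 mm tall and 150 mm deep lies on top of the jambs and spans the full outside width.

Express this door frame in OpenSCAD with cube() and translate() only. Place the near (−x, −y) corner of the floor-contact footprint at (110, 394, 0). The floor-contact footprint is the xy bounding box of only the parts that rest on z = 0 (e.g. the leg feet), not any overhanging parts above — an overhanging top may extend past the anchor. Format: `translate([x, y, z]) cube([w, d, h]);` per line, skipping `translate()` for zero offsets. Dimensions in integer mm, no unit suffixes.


translate([110, 394, 0]) cube([42, 150, 2066]);
translate([1016, 394, 0]) cube([42, 150, 2066]);
translate([110, 394, 2066]) cube([948, 150, 50]);


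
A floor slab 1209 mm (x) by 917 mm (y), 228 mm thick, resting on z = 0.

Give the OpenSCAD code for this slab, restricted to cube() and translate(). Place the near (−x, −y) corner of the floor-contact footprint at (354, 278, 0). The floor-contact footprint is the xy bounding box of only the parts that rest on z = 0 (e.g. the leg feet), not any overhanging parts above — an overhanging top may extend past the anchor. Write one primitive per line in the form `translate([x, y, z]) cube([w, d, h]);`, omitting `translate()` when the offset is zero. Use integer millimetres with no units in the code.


translate([354, 278, 0]) cube([1209, 917, 228]);


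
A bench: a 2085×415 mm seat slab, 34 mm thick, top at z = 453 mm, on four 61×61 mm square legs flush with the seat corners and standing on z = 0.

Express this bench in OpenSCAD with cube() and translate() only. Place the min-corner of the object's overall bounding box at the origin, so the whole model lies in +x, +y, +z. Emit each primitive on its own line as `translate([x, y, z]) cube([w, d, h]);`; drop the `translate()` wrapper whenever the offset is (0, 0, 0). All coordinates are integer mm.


translate([0, 0, 419]) cube([2085, 415, 34]);
cube([61, 61, 419]);
translate([0, 354, 0]) cube([61, 61, 419]);
translate([2024, 0, 0]) cube([61, 61, 419]);
translate([2024, 354, 0]) cube([61, 61, 419]);


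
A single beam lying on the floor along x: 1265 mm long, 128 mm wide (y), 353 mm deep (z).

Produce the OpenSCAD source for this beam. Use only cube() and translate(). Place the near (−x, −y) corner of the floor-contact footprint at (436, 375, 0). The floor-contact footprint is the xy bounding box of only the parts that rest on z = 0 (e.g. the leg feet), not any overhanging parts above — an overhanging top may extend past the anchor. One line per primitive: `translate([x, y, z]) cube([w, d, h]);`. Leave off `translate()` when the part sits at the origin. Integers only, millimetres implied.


translate([436, 375, 0]) cube([1265, 128, 353]);


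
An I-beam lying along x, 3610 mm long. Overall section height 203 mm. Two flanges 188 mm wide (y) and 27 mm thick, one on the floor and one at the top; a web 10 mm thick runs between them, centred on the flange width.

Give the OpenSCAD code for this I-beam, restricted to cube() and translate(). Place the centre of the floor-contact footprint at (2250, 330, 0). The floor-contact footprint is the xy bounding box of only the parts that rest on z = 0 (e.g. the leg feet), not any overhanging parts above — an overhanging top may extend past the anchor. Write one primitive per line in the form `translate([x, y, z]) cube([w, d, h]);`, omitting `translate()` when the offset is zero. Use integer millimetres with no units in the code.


translate([445, 236, 0]) cube([3610, 188, 27]);
translate([445, 325, 27]) cube([3610, 10, 149]);
translate([445, 236, 176]) cube([3610, 188, 27]);


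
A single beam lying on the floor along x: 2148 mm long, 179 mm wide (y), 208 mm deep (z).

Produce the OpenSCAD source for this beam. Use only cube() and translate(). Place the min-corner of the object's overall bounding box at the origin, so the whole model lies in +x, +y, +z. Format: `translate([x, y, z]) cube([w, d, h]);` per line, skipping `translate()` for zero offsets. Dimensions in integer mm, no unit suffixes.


cube([2148, 179, 208]);


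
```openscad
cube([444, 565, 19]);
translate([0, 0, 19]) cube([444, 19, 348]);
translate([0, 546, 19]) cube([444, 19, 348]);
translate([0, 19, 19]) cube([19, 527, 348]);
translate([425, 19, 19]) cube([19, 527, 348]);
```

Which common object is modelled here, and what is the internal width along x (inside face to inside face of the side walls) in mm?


An open box. The internal width is 406 mm.

A 444×565 base slab with four walls standing on it — an open box. The base is 444 mm wide and the walls are 19 mm thick, so the internal width is 444 − 2 × 19 = 406 mm.


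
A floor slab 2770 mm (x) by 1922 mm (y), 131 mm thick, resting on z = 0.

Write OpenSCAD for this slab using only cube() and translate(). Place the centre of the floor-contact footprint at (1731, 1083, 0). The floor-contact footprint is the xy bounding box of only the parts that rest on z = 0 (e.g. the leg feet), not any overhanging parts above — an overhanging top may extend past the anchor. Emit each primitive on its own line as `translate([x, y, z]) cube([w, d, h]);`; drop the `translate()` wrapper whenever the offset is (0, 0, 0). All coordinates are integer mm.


translate([346, 122, 0]) cube([2770, 1922, 131]);


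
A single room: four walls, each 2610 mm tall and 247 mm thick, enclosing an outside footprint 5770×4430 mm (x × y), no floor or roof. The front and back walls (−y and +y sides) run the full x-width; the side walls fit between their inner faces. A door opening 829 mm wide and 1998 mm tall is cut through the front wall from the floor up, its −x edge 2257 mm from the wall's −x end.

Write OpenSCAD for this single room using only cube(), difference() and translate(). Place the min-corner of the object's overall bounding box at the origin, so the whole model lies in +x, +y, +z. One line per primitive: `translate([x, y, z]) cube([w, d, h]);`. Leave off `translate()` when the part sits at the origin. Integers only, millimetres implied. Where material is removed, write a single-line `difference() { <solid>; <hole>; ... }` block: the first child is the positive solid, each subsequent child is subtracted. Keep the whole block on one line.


difference() { cube([5770, 247, 2610]); translate([2257, 0, 0]) cube([829, 247, 1998]); }
translate([0, 4183, 0]) cube([5770, 247, 2610]);
translate([0, 247, 0]) cube([247, 3936, 2610]);
translate([5523, 247, 0]) cube([247, 3936, 2610]);


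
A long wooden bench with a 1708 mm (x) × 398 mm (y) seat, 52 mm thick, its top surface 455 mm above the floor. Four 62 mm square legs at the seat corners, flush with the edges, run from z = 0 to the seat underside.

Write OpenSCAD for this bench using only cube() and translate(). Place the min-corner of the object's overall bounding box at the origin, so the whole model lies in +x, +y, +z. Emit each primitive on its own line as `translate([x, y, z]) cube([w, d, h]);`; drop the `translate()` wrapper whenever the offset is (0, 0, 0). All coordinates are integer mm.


// leg_h = 455 − 52 = 403
translate([0, 0, 403]) cube([1708, 398, 52]);
cube([62, 62, 403]);
translate([0, 336, 0]) cube([62, 62, 403]);
translate([1646, 0, 0]) cube([62, 62, 403]);
translate([1646, 336, 0]) cube([62, 62, 403]);


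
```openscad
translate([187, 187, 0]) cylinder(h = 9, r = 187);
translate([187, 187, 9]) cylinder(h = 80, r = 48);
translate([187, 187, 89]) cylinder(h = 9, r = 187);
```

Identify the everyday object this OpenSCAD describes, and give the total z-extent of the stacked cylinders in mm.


A spool. The overall height is 98 mm.

Three coaxial cylinders, large–small–large — a spool. Two 9 mm flanges and a 80 mm core give 9 + 80 + 9 = 98 mm.


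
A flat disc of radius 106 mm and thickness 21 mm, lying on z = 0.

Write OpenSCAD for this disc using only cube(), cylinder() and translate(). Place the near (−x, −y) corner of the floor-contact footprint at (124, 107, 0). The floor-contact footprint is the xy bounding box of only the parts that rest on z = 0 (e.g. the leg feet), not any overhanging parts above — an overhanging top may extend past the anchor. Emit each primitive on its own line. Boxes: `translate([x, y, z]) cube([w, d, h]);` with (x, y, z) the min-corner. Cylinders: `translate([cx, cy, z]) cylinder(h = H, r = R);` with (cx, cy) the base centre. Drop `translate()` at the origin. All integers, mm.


translate([230, 213, 0]) cylinder(h = 21, r = 106);


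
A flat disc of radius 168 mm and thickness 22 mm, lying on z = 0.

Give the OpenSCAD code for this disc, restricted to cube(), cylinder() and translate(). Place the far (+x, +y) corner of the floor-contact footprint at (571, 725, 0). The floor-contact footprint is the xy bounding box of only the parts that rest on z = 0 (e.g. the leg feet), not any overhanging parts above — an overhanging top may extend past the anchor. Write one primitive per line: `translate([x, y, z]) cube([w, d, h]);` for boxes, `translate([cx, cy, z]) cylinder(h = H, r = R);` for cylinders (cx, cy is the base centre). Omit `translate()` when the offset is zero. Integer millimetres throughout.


translate([403, 557, 0]) cylinder(h = 22, r = 168);


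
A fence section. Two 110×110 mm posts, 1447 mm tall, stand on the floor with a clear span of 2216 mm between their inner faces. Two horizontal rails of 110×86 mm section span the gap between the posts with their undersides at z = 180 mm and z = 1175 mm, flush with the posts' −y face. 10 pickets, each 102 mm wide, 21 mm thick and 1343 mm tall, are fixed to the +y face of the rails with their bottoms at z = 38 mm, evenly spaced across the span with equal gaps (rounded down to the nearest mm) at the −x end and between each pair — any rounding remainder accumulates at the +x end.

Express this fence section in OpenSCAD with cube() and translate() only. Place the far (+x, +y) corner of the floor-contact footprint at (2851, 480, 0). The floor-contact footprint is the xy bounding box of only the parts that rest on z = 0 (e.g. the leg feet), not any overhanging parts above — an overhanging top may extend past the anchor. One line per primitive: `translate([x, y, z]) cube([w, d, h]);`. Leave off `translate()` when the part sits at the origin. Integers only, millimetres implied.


translate([415, 370, 0]) cube([110, 110, 1447]);
translate([2741, 370, 0]) cube([110, 110, 1447]);
translate([525, 370, 180]) cube([2216, 110, 86]);
translate([525, 370, 1175]) cube([2216, 110, 86]);
translate([633, 480, 38]) cube([102, 21, 1343]);
translate([843, 480, 38]) cube([102, 21, 1343]);
translate([1053, 480, 38]) cube([102, 21, 1343]);
translate([1263, 480, 38]) cube([102, 21, 1343]);
translate([1473, 480, 38]) cube([102, 21, 1343]);
translate([1683, 480, 38]) cube([102, 21, 1343]);
translate([1893, 480, 38]) cube([102, 21, 1343]);
translate([2103, 480, 38]) cube([102, 21, 1343]);
translate([2313, 480, 38]) cube([102, 21, 1343]);
translate([2523, 480, 38]) cube([102, 21, 1343]);


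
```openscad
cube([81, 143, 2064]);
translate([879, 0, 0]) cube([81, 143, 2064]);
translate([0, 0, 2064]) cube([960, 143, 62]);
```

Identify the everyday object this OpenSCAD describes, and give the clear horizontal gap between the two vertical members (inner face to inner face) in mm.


A door frame. The clear opening width is 798 mm.

Two 2064 mm tall posts with a header on top — a door frame. The left jamb is 81 mm wide at x = 0; the right jamb starts at x = 879. The clear opening is 879 − 81 = 798 mm.


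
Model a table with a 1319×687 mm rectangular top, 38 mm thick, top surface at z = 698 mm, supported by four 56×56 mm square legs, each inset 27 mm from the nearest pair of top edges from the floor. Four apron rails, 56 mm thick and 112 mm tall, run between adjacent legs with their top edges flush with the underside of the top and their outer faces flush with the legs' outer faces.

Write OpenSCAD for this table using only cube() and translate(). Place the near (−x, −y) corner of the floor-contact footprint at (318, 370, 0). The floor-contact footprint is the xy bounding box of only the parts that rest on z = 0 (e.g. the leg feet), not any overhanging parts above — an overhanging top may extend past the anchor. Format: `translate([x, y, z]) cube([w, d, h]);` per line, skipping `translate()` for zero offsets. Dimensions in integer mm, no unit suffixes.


translate([291, 343, 660]) cube([1319, 687, 38]);
translate([318, 370, 0]) cube([56, 56, 660]);
translate([1527, 370, 0]) cube([56, 56, 660]);
translate([318, 947, 0]) cube([56, 56, 660]);
translate([1527, 947, 0]) cube([56, 56, 660]);
translate([374, 370, 548]) cube([1153, 56, 112]);
translate([374, 947, 548]) cube([1153, 56, 112]);
translate([318, 426, 548]) cube([56, 521, 112]);
translate([1527, 426, 548]) cube([56, 521, 112]);


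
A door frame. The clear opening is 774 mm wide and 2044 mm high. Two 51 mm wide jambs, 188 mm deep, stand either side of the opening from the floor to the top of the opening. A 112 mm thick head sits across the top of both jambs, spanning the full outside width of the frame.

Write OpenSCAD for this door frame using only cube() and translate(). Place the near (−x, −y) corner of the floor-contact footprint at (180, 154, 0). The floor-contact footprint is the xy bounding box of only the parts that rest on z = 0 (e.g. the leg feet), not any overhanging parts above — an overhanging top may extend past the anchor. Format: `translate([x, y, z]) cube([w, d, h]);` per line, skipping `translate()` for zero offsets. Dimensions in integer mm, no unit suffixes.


translate([180, 154, 0]) cube([51, 188, 2044]);
translate([1005, 154, 0]) cube([51, 188, 2044]);
translate([180, 154, 2044]) cube([876, 188, 112]);


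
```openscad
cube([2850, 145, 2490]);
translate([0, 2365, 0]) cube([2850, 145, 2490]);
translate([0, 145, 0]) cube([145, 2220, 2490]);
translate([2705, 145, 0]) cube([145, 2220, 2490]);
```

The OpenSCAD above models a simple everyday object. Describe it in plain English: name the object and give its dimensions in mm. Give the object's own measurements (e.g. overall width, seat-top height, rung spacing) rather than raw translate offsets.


The wall frame of a small rectangular building: four walls, each 2490 mm tall and 145 mm thick, enclosing a footprint 2850 mm (x) by 2510 mm (y) outside-to-outside, with no floor or roof. The front and back walls (the −y and +y sides) span the full width; the two side walls fit between them.


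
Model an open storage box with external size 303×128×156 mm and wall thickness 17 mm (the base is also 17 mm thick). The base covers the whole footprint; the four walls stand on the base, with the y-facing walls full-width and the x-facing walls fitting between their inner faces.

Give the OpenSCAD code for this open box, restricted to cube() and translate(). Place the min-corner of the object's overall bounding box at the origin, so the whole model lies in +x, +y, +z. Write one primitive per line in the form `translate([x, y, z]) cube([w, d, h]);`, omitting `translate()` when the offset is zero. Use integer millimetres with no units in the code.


cube([303, 128, 17]);
translate([0, 0, 17]) cube([303, 17, 139]);
translate([0, 111, 17]) cube([303, 17, 139]);
translate([0, 17, 17]) cube([17, 94, 139]);
translate([286, 17, 17]) cube([17, 94, 139]);


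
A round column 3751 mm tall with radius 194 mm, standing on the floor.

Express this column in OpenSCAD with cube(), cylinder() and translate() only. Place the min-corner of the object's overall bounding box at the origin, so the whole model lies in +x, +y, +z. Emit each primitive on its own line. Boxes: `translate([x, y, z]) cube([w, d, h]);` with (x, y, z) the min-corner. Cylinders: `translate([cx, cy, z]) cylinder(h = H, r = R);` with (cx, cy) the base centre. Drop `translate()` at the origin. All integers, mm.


translate([194, 194, 0]) cylinder(h = 3751, r = 194);


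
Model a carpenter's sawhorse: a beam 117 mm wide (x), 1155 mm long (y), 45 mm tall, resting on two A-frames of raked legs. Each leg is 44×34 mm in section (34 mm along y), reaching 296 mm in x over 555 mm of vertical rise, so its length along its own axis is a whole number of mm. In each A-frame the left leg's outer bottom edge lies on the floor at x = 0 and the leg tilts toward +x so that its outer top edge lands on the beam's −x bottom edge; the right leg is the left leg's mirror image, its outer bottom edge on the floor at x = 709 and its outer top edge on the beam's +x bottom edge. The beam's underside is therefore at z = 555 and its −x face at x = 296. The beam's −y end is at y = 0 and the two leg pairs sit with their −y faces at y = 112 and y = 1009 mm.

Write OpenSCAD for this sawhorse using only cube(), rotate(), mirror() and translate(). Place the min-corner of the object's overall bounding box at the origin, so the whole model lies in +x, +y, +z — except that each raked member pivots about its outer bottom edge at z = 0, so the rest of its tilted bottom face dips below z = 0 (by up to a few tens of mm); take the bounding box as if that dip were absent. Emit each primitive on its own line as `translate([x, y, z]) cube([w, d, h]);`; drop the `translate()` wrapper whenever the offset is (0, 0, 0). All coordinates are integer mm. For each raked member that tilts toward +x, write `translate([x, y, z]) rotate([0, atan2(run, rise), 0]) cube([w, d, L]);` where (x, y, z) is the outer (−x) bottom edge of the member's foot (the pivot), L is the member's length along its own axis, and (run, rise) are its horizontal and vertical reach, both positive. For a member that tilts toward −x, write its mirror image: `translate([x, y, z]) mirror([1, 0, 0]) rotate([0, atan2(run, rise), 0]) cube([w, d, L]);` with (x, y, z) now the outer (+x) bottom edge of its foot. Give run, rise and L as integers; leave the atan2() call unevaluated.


translate([296, 0, 555]) cube([117, 1155, 45]);
translate([0, 112, 0]) rotate([0, atan2(296, 555), 0]) cube([44, 34, 629]);
translate([709, 112, 0]) mirror([1, 0, 0]) rotate([0, atan2(296, 555), 0]) cube([44, 34, 629]);
translate([0, 1009, 0]) rotate([0, atan2(296, 555), 0]) cube([44, 34, 629]);
translate([709, 1009, 0]) mirror([1, 0, 0]) rotate([0, atan2(296, 555), 0]) cube([44, 34, 629]);
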